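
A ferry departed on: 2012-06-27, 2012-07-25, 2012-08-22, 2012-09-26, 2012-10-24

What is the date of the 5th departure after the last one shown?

2013-03-27

All dates are Wednesdays, 28, 28, 35, 28 days apart.
Specifically, the 4th Wednesday of each month.
4th Wednesday of November 2012: 2012-11-28.
4th Wednesday of December 2012: 2012-12-26.
4th Wednesday of January 2013: 2013-01-23.
February 2013 — 4th Wednesday is 2013-02-27.
4th Wednesday of March 2013: 2013-03-27.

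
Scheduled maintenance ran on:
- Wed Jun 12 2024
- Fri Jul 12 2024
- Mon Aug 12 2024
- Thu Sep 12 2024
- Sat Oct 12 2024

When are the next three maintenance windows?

Gaps: 30, 31, 31, 30 days — not constant. Every event is on the 12th of the month.
Pattern: the 12th of each month.
Next: November 2024 → Tue Nov 12 2024.
Next: December 2024 → Thu Dec 12 2024.
Next: January 2025 → Sun Jan 12 2025.

Tue Nov 12 2024, Thu Dec 12 2024, Sun Jan 12 2025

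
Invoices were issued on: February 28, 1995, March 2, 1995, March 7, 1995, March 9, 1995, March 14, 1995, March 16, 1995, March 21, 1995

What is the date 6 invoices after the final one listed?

The gap pattern 2, 5, 2, 5, 2, 5 repeats every 2 events.
These are the Tuesdays and Thursdays of each week.
Next Thursday: March 23, 1995.
The following Tuesday is March 28, 1995.
Next Thursday: March 30, 1995.
Next Tuesday: April 4, 1995.
Next Thursday: April 6, 1995.
Next Tuesday: April 11, 1995.

April 11, 1995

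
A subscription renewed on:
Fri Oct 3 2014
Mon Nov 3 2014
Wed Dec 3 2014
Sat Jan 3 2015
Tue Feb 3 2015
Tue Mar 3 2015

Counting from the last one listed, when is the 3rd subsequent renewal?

Each date is the 3rd; the gaps (31, 30, 31, 31, 28) track the month lengths.
The rule is the 3rd of each month.
Next: April 2015 → Fri Apr 3 2015.
May 2015: Sun May 3 2015.
June 2015: Wed Jun 3 2015.

Wed Jun 3 2015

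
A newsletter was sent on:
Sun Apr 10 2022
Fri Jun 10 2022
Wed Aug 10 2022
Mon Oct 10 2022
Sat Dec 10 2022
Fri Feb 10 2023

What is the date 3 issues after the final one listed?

Thu Aug 10 2023

The day-of-month is always 10 (61, 61, 61, 61, 62 days between events).
So this recurs on the 10th of every 2 months.
Next: April 2023 → Mon Apr 10 2023.
Next: June 2023 → Sat Jun 10 2023.
Next: August 2023 → Thu Aug 10 2023.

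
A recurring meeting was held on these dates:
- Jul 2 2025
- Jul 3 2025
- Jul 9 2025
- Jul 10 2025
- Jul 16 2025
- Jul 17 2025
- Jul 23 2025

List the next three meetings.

Jul 24 2025, Jul 30 2025, Jul 31 2025

The gap pattern 1, 6, 1, 6, 1, 6 repeats every 2 events.
These are the Wednesdays and Thursdays of each week.
The following Thursday is Jul 24 2025.
Next Wednesday: Jul 30 2025.
Next Thursday: Jul 31 2025.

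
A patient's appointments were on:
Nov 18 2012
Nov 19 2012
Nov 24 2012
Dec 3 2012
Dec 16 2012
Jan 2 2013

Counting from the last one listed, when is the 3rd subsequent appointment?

Mar 18 2013

Gaps: 1, 5, 9, 13, 17 days — each gap is 4 larger than the previous one.
Next gap: 21 days. Jan 2 2013 + 21 days = Jan 23 2013.
Next gap: 25 days. Jan 23 2013 + 25 days = Feb 17 2013.
Next gap: 29 days. Feb 17 2013 + 29 days = Mar 18 2013.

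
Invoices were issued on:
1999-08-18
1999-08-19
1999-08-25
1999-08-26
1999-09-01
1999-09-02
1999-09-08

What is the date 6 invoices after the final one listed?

The gap pattern 1, 6, 1, 6, 1, 6 repeats every 2 events.
These are the Wednesdays and Thursdays of each week.
The following Thursday is 1999-09-09.
Next Wednesday: 1999-09-15.
The following Thursday is 1999-09-16.
The following Wednesday is 1999-09-22.
The following Thursday is 1999-09-23.
The following Wednesday is 1999-09-29.

1999-09-29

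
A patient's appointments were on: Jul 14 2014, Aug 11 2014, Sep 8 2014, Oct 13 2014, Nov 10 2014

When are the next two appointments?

Gaps: 28, 28, 35, 28 days — a mix of 28 and 35. Every date is a Monday.
Each is the 2nd Monday of its month.
December 2014 — 2nd Monday is Dec 8 2014.
January 2015 — 2nd Monday is Jan 12 2015.

Dec 8 2014, Jan 12 2015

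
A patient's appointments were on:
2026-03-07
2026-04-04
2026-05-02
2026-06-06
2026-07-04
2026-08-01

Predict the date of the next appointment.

All dates are Saturdays, 28, 28, 35, 28, 28 days apart.
Specifically, the 1st Saturday of each month.
1st Saturday of September 2026: 2026-09-05.

2026-09-05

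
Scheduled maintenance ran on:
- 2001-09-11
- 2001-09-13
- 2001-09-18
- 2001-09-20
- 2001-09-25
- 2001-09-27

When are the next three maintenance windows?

2001-10-02, 2001-10-04, 2001-10-09

Every event lands on a Tuesday or Thursday (gaps cycle 2, 5, 2, 5, 2).
So the schedule is: every Tuesday and Thursday.
Next Tuesday: 2001-10-02.
Next Thursday: 2001-10-04.
The following Tuesday is 2001-10-09.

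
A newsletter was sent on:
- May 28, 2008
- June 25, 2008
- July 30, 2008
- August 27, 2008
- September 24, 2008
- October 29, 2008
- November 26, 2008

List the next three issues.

December 31, 2008; January 28, 2009; February 25, 2009

Every date is a Wednesday; gaps 28, 35, 28, 28, 35, 28 days.
Each is the last Wednesday of its month (at least one falls on the 29th or later, ruling out '4th Wednesday').
Last Wednesday of December 2008: December 31, 2008.
January 2009 ends with Wednesday January 28, 2009.
February 2009 ends with Wednesday February 25, 2009.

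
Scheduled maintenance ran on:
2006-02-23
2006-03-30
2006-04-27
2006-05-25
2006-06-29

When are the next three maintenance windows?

All Thursdays; the gaps (35, 28, 28, 35) vary with month length.
This is the last Thursday of each month.
Last Thursday of July 2006: 2006-07-27.
Last Thursday of August 2006: 2006-08-31.
September 2006 ends with Thursday 2006-09-28.

2006-07-27, 2006-08-31, 2006-09-28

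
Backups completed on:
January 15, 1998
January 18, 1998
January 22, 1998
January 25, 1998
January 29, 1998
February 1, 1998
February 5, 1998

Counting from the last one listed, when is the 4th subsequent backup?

February 19, 1998

The gap pattern 3, 4, 3, 4, 3, 4 repeats every 2 events.
These are the Thursdays and Sundays of each week.
Next Sunday: February 8, 1998.
The following Thursday is February 12, 1998.
The following Sunday is February 15, 1998.
The following Thursday is February 19, 1998.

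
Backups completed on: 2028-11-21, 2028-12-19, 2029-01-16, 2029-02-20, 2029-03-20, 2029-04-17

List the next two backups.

2029-05-15, 2029-06-19

Gaps: 28, 28, 35, 28, 28 days — a mix of 28 and 35. Every date is a Tuesday.
Each is the 3rd Tuesday of its month.
3rd Tuesday of May 2029: 2029-05-15.
June 2029 — 3rd Tuesday is 2029-06-19.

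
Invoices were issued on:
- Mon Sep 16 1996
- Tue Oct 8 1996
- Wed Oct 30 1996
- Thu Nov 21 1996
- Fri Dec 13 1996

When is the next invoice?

Gaps between consecutive events: 22, 22, 22, 22 days — a constant 22-day interval.
Fri Dec 13 1996 + 22 days = Sat Jan 4 1997.

Sat Jan 4 1997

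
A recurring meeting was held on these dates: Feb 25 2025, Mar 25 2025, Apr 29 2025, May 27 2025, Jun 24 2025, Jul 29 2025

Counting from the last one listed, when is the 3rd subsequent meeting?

These are Tuesdays with 28, 35, 28, 28, 35-day gaps.
Each is the final Tuesday of its month — Apr 29 2025 is past the 28th, so '4th Tuesday' doesn't fit.
August 2025 ends with Tuesday Aug 26 2025.
September 2025 ends with Tuesday Sep 30 2025.
October 2025 ends with Tuesday Oct 28 2025.

Oct 28 2025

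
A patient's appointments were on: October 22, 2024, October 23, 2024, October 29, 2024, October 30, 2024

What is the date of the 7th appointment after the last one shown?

The gap pattern 1, 6, 1 repeats every 2 events.
These are the Tuesdays and Wednesdays of each week.
Next Tuesday: November 5, 2024.
The following Wednesday is November 6, 2024.
Next Tuesday: November 12, 2024.
The following Wednesday is November 13, 2024.
The following Tuesday is November 19, 2024.
The following Wednesday is November 20, 2024.
Next Tuesday: November 26, 2024.

November 26, 2024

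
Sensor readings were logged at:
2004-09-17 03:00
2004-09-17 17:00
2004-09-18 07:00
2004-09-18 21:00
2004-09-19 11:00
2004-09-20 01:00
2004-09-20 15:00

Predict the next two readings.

Spacing: 14, 14, 14, 14, 14, 14 h — constant 14 h.
2004-09-20 15:00 + 14 h = 2004-09-21 05:00.
2004-09-21 05:00 + 14 h = 2004-09-21 19:00.

2004-09-21 05:00, 2004-09-21 19:00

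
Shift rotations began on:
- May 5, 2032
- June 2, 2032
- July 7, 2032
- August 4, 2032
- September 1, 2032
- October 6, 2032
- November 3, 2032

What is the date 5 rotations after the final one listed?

All dates are Wednesdays, 28, 35, 28, 28, 35, 28 days apart.
Specifically, the 1st Wednesday of each month.
1st Wednesday of December 2032: December 1, 2032.
1st Wednesday of January 2033: January 5, 2033.
1st Wednesday of February 2033: February 2, 2033.
1st Wednesday of March 2033: March 2, 2033.
1st Wednesday of April 2033: April 6, 2033.

April 6, 2033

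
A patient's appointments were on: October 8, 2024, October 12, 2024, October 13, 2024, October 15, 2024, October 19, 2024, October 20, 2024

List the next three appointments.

October 22, 2024; October 26, 2024; October 27, 2024

The gap pattern 4, 1, 2, 4, 1 repeats every 3 events.
These are the Tuesdays, Saturdays and Sundays of each week.
The following Tuesday is October 22, 2024.
The following Saturday is October 26, 2024.
The following Sunday is October 27, 2024.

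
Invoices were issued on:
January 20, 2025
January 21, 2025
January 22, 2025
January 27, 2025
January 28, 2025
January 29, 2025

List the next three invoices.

February 3, 2025; February 4, 2025; February 5, 2025

Gaps: 1, 1, 5, 1, 1 days — not constant, but cyclic with period 3.
The events fall on every Monday, Tuesday and Wednesday.
The following Monday is February 3, 2025.
The following Tuesday is February 4, 2025.
The following Wednesday is February 5, 2025.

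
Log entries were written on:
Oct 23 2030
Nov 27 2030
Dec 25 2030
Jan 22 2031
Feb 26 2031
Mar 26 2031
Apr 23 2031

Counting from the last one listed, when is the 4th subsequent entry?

Aug 27 2031

Gaps: 35, 28, 28, 35, 28, 28 days — a mix of 28 and 35. Every date is a Wednesday.
Each is the 4th Wednesday of its month.
May 2031 — 4th Wednesday is May 28 2031.
4th Wednesday of June 2031: Jun 25 2031.
July 2031 — 4th Wednesday is Jul 23 2031.
4th Wednesday of August 2031: Aug 27 2031.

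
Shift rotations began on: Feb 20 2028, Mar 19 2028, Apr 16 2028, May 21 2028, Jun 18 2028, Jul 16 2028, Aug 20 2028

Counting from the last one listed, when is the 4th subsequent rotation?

Dec 17 2028

All dates are Sundays, 28, 28, 35, 28, 28, 35 days apart.
Specifically, the 3rd Sunday of each month.
3rd Sunday of September 2028: Sep 17 2028.
October 2028 — 3rd Sunday is Oct 15 2028.
November 2028 — 3rd Sunday is Nov 19 2028.
3rd Sunday of December 2028: Dec 17 2028.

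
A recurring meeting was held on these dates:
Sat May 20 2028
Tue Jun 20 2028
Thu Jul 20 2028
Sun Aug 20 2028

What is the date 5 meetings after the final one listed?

Each date is the 20th; the gaps (31, 30, 31) track the month lengths.
The rule is the 20th of each month.
September 2028: Wed Sep 20 2028.
October 2028: Fri Oct 20 2028.
November 2028: Mon Nov 20 2028.
Next: December 2028 → Wed Dec 20 2028.
Next: January 2029 → Sat Jan 20 2029.

Sat Jan 20 2029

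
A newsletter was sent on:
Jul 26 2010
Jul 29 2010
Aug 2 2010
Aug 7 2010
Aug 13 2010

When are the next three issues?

The spacing grows by 1 each time: 3, 4, 5, 6 days.
Next gap: 7 days. Aug 13 2010 + 7 days = Aug 20 2010.
Next gap: 8 days. Aug 20 2010 + 8 days = Aug 28 2010.
Next gap: 9 days. Aug 28 2010 + 9 days = Sep 6 2010.

Aug 20 2010, Aug 28 2010, Sep 6 2010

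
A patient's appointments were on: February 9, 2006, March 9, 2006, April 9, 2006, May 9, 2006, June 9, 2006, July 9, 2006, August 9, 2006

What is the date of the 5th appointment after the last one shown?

January 9, 2007

Gaps: 28, 31, 30, 31, 30, 31 days — not constant. Every event is on the 9th of the month.
Pattern: the 9th of each month.
Next: September 2006 → September 9, 2006.
October 2006: October 9, 2006.
November 2006: November 9, 2006.
Next: December 2006 → December 9, 2006.
Next: January 2007 → January 9, 2007.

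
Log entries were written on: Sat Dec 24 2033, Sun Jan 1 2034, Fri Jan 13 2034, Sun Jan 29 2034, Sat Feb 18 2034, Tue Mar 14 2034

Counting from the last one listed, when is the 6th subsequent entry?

Intervals are 8, 12, 16, 20, 24 days — an arithmetic progression with common difference 4.
Next gap: 28 days. Tue Mar 14 2034 + 28 days = Tue Apr 11 2034.
Next gap: 32 days. Tue Apr 11 2034 + 32 days = Sat May 13 2034.
Next gap: 36 days. Sat May 13 2034 + 36 days = Sun Jun 18 2034.
Next gap: 40 days. Sun Jun 18 2034 + 40 days = Fri Jul 28 2034.
Next gap: 44 days. Fri Jul 28 2034 + 44 days = Sun Sep 10 2034.
Next gap: 48 days. Sun Sep 10 2034 + 48 days = Sat Oct 28 2034.

Sat Oct 28 2034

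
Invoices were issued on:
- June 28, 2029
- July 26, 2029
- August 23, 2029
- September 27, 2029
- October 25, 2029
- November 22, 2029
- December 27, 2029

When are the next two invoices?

January 24, 2030; February 28, 2030

These are Thursdays at 28- or 35-day spacing (28, 28, 35, 28, 28, 35).
The pattern: 4th Thursday of the month.
January 2030 — 4th Thursday is January 24, 2030.
February 2030 — 4th Thursday is February 28, 2030.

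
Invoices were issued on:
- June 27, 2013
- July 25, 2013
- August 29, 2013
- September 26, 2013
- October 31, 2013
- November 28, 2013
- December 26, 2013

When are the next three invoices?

All Thursdays; the gaps (28, 35, 28, 35, 28, 28) vary with month length.
This is the last Thursday of each month.
Last Thursday of January 2014: January 30, 2014.
February 2014 ends with Thursday February 27, 2014.
Last Thursday of March 2014: March 27, 2014.

January 30, 2014; February 27, 2014; March 27, 2014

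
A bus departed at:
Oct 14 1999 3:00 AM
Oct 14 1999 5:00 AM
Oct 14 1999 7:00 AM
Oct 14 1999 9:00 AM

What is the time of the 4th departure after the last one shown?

The interval is a steady 2 hours (2, 2, 2).
Oct 14 1999 9:00 AM + 2 h = Oct 14 1999 11:00 AM.
Oct 14 1999 11:00 AM + 2 h = Oct 14 1999 1:00 PM.
Oct 14 1999 1:00 PM + 2 h = Oct 14 1999 3:00 PM.
Oct 14 1999 3:00 PM + 2 h = Oct 14 1999 5:00 PM.

Oct 14 1999 5:00 PM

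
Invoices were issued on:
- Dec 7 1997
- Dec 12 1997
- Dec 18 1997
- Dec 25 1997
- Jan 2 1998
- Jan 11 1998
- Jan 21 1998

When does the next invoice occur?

Feb 1 1998

The spacing grows by 1 each time: 5, 6, 7, 8, 9, 10 days.
Next gap: 11 days. Jan 21 1998 + 11 days = Feb 1 1998.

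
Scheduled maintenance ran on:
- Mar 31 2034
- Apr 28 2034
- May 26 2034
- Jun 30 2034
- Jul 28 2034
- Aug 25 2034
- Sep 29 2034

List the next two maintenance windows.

Oct 27 2034, Nov 24 2034

All Fridays; the gaps (28, 28, 35, 28, 28, 35) vary with month length.
This is the last Friday of each month.
October 2034 ends with Friday Oct 27 2034.
Last Friday of November 2034: Nov 24 2034.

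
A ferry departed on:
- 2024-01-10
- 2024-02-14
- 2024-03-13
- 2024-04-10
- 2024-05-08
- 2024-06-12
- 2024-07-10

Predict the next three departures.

2024-08-14, 2024-09-11, 2024-10-09

These are Wednesdays at 28- or 35-day spacing (35, 28, 28, 28, 35, 28).
The pattern: 2nd Wednesday of the month.
2nd Wednesday of August 2024: 2024-08-14.
September 2024 — 2nd Wednesday is 2024-09-11.
2nd Wednesday of October 2024: 2024-10-09.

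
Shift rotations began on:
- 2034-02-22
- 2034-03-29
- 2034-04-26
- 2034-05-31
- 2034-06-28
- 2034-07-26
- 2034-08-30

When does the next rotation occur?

2034-09-27

These are Wednesdays with 35, 28, 35, 28, 28, 35-day gaps.
Each is the final Wednesday of its month — 2034-03-29 is past the 28th, so '4th Wednesday' doesn't fit.
Last Wednesday of September 2034: 2034-09-27.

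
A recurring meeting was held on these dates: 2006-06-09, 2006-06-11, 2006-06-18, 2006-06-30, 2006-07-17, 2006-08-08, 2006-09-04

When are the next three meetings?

The spacing grows by 5 each time: 2, 7, 12, 17, 22, 27 days.
Next gap: 32 days. 2006-09-04 + 32 days = 2006-10-06.
Next gap: 37 days. 2006-10-06 + 37 days = 2006-11-12.
Next gap: 42 days. 2006-11-12 + 42 days = 2006-12-24.

2006-10-06, 2006-11-12, 2006-12-24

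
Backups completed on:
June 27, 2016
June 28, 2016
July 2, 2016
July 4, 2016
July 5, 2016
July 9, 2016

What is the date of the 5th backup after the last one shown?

Every event lands on a Monday or Tuesday or Saturday (gaps cycle 1, 4, 2, 1, 4).
So the schedule is: every Monday, Tuesday and Saturday.
Next Monday: July 11, 2016.
Next Tuesday: July 12, 2016.
The following Saturday is July 16, 2016.
The following Monday is July 18, 2016.
The following Tuesday is July 19, 2016.

July 19, 2016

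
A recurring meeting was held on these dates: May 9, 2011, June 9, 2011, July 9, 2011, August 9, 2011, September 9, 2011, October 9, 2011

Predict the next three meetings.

November 9, 2011; December 9, 2011; January 9, 2012

The day-of-month is always 9 (31, 30, 31, 31, 30 days between events).
So this recurs on the 9th of each month.
Next: November 2011 → November 9, 2011.
Next: December 2011 → December 9, 2011.
Next: January 2012 → January 9, 2012.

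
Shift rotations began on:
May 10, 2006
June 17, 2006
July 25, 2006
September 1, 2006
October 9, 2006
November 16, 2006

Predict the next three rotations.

The spacing is 38, 38, 38, 38, 38 days — always 38 days.
November 16, 2006 + 38 days = December 24, 2006.
December 24, 2006 + 38 days = January 31, 2007.
January 31, 2007 + 38 days = March 10, 2007.

December 24, 2006; January 31, 2007; March 10, 2007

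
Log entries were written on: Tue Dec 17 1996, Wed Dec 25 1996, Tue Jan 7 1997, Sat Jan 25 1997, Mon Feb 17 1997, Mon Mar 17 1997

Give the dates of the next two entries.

Sat Apr 19 1997, Tue May 27 1997

Gaps: 8, 13, 18, 23, 28 days — each gap is 5 larger than the previous one.
Next gap: 33 days. Mon Mar 17 1997 + 33 days = Sat Apr 19 1997.
Next gap: 38 days. Sat Apr 19 1997 + 38 days = Tue May 27 1997.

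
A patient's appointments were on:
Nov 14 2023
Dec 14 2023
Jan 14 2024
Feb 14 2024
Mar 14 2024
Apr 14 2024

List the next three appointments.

May 14 2024, Jun 14 2024, Jul 14 2024

Each date is the 14th; the gaps (30, 31, 31, 29, 31) track the month lengths.
The rule is the 14th of each month.
May 2024: May 14 2024.
June 2024: Jun 14 2024.
Next: July 2024 → Jul 14 2024.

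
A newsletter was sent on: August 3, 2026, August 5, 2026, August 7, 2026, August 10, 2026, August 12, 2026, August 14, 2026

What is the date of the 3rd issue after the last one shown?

Gaps: 2, 2, 3, 2, 2 days — not constant, but cyclic with period 3.
The events fall on every Monday, Wednesday and Friday.
The following Monday is August 17, 2026.
Next Wednesday: August 19, 2026.
Next Friday: August 21, 2026.

August 21, 2026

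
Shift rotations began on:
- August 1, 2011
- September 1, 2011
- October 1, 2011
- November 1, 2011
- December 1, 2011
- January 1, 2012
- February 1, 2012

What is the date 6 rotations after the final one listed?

Gaps: 31, 30, 31, 30, 31, 31 days — not constant. Every event is on the 1st of the month.
Pattern: the 1st of each month.
March 2012: March 1, 2012.
Next: April 2012 → April 1, 2012.
Next: May 2012 → May 1, 2012.
Next: June 2012 → June 1, 2012.
Next: July 2012 → July 1, 2012.
August 2012: August 1, 2012.

August 1, 2012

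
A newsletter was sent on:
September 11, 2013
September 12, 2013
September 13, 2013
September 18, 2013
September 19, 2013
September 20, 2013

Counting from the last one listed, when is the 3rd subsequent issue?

The gap pattern 1, 1, 5, 1, 1 repeats every 3 events.
These are the Wednesdays, Thursdays and Fridays of each week.
Next Wednesday: September 25, 2013.
Next Thursday: September 26, 2013.
Next Friday: September 27, 2013.

September 27, 2013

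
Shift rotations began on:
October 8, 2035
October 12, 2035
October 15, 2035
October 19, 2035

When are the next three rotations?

October 22, 2035; October 26, 2035; October 29, 2035

The gap pattern 4, 3, 4 repeats every 2 events.
These are the Mondays and Fridays of each week.
The following Monday is October 22, 2035.
The following Friday is October 26, 2035.
Next Monday: October 29, 2035.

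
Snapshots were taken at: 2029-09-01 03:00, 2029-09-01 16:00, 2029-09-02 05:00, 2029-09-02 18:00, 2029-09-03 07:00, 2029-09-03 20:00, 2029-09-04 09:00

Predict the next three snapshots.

Spacing: 13, 13, 13, 13, 13, 13 h — constant 13 h.
2029-09-04 09:00 + 13 h = 2029-09-04 22:00.
2029-09-04 22:00 + 13 h = 2029-09-05 11:00.
2029-09-05 11:00 + 13 h = 2029-09-06 00:00.

2029-09-04 22:00, 2029-09-05 11:00, 2029-09-06 00:00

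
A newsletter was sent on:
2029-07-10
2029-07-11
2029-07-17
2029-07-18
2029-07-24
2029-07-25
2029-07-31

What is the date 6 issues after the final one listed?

2029-08-21

Gaps: 1, 6, 1, 6, 1, 6 days — not constant, but cyclic with period 2.
The events fall on every Tuesday and Wednesday.
Next Wednesday: 2029-08-01.
Next Tuesday: 2029-08-07.
The following Wednesday is 2029-08-08.
The following Tuesday is 2029-08-14.
Next Wednesday: 2029-08-15.
The following Tuesday is 2029-08-21.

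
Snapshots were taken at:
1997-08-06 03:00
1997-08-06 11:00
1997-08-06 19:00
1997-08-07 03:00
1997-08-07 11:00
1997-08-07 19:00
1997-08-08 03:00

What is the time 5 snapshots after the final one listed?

1997-08-09 19:00

Spacing: 8, 8, 8, 8, 8, 8 h — constant 8 h.
1997-08-08 03:00 + 8 h = 1997-08-08 11:00.
1997-08-08 11:00 + 8 h = 1997-08-08 19:00.
1997-08-08 19:00 + 8 h = 1997-08-09 03:00.
1997-08-09 03:00 + 8 h = 1997-08-09 11:00.
1997-08-09 11:00 + 8 h = 1997-08-09 19:00.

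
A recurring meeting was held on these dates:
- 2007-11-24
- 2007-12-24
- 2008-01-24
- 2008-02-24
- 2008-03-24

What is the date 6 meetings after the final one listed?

2008-09-24

Gaps: 30, 31, 31, 29 days — not constant. Every event is on the 24th of the month.
Pattern: the 24th of each month.
April 2008: 2008-04-24.
May 2008: 2008-05-24.
June 2008: 2008-06-24.
Next: July 2008 → 2008-07-24.
Next: August 2008 → 2008-08-24.
September 2008: 2008-09-24.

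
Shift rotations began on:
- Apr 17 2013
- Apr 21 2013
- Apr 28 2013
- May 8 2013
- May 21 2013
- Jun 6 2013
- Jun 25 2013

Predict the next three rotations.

Intervals are 4, 7, 10, 13, 16, 19 days — an arithmetic progression with common difference 3.
Next gap: 22 days. Jun 25 2013 + 22 days = Jul 17 2013.
Next gap: 25 days. Jul 17 2013 + 25 days = Aug 11 2013.
Next gap: 28 days. Aug 11 2013 + 28 days = Sep 8 2013.

Jul 17 2013, Aug 11 2013, Sep 8 2013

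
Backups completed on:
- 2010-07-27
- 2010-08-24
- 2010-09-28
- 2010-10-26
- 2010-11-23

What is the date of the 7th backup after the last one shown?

2011-06-28

These are Tuesdays at 28- or 35-day spacing (28, 35, 28, 28).
The pattern: 4th Tuesday of the month.
4th Tuesday of December 2010: 2010-12-28.
January 2011 — 4th Tuesday is 2011-01-25.
February 2011 — 4th Tuesday is 2011-02-22.
4th Tuesday of March 2011: 2011-03-22.
4th Tuesday of April 2011: 2011-04-26.
4th Tuesday of May 2011: 2011-05-24.
June 2011 — 4th Tuesday is 2011-06-28.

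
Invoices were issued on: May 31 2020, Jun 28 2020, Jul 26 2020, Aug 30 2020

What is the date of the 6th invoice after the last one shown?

These are Sundays with 28, 28, 35-day gaps.
Each is the final Sunday of its month — May 31 2020 is past the 28th, so '4th Sunday' doesn't fit.
Last Sunday of September 2020: Sep 27 2020.
Last Sunday of October 2020: Oct 25 2020.
Last Sunday of November 2020: Nov 29 2020.
Last Sunday of December 2020: Dec 27 2020.
Last Sunday of January 2021: Jan 31 2021.
Last Sunday of February 2021: Feb 28 2021.

Feb 28 2021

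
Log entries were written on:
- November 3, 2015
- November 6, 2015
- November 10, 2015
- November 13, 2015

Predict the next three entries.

November 17, 2015; November 20, 2015; November 24, 2015

Gaps: 3, 4, 3 days — not constant, but cyclic with period 2.
The events fall on every Tuesday and Friday.
The following Tuesday is November 17, 2015.
The following Friday is November 20, 2015.
Next Tuesday: November 24, 2015.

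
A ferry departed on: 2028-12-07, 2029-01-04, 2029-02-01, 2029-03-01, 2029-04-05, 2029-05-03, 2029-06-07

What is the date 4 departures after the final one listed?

All dates are Thursdays, 28, 28, 28, 35, 28, 35 days apart.
Specifically, the 1st Thursday of each month.
July 2029 — 1st Thursday is 2029-07-05.
August 2029 — 1st Thursday is 2029-08-02.
1st Thursday of September 2029: 2029-09-06.
October 2029 — 1st Thursday is 2029-10-04.

2029-10-04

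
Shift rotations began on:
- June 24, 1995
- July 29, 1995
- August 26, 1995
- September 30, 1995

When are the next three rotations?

October 28, 1995; November 25, 1995; December 30, 1995

All Saturdays; the gaps (35, 28, 35) vary with month length.
This is the last Saturday of each month.
October 1995 ends with Saturday October 28, 1995.
Last Saturday of November 1995: November 25, 1995.
Last Saturday of December 1995: December 30, 1995.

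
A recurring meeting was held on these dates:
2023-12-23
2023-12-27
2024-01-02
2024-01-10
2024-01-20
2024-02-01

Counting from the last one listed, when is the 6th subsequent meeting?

2024-05-25

Intervals are 4, 6, 8, 10, 12 days — an arithmetic progression with common difference 2.
Next gap: 14 days. 2024-02-01 + 14 days = 2024-02-15.
Next gap: 16 days. 2024-02-15 + 16 days = 2024-03-02.
Next gap: 18 days. 2024-03-02 + 18 days = 2024-03-20.
Next gap: 20 days. 2024-03-20 + 20 days = 2024-04-09.
Next gap: 22 days. 2024-04-09 + 22 days = 2024-05-01.
Next gap: 24 days. 2024-05-01 + 24 days = 2024-05-25.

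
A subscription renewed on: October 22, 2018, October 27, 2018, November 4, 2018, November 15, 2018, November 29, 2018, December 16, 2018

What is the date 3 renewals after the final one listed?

February 23, 2019

Intervals are 5, 8, 11, 14, 17 days — an arithmetic progression with common difference 3.
Next gap: 20 days. December 16, 2018 + 20 days = January 5, 2019.
Next gap: 23 days. January 5, 2019 + 23 days = January 28, 2019.
Next gap: 26 days. January 28, 2019 + 26 days = February 23, 2019.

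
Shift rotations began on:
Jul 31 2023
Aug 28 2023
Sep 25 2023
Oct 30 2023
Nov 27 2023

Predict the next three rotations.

These are Mondays with 28, 28, 35, 28-day gaps.
Each is the final Monday of its month — Jul 31 2023 is past the 28th, so '4th Monday' doesn't fit.
December 2023 ends with Monday Dec 25 2023.
Last Monday of January 2024: Jan 29 2024.
Last Monday of February 2024: Feb 26 2024.

Dec 25 2023, Jan 29 2024, Feb 26 2024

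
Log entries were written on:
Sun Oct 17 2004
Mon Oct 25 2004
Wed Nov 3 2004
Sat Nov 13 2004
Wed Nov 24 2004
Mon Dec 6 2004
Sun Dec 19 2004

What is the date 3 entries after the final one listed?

Intervals are 8, 9, 10, 11, 12, 13 days — an arithmetic progression with common difference 1.
Next gap: 14 days. Sun Dec 19 2004 + 14 days = Sun Jan 2 2005.
Next gap: 15 days. Sun Jan 2 2005 + 15 days = Mon Jan 17 2005.
Next gap: 16 days. Mon Jan 17 2005 + 16 days = Wed Feb 2 2005.

Wed Feb 2 2005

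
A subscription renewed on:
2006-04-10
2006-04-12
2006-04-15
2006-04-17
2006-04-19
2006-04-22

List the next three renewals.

The gap pattern 2, 3, 2, 2, 3 repeats every 3 events.
These are the Mondays, Wednesdays and Saturdays of each week.
The following Monday is 2006-04-24.
The following Wednesday is 2006-04-26.
The following Saturday is 2006-04-29.

2006-04-24, 2006-04-26, 2006-04-29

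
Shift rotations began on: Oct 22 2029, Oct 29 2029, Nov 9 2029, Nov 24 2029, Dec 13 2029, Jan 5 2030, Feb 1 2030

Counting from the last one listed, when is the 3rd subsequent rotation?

The spacing grows by 4 each time: 7, 11, 15, 19, 23, 27 days.
Next gap: 31 days. Feb 1 2030 + 31 days = Mar 4 2030.
Next gap: 35 days. Mar 4 2030 + 35 days = Apr 8 2030.
Next gap: 39 days. Apr 8 2030 + 39 days = May 17 2030.

May 17 2030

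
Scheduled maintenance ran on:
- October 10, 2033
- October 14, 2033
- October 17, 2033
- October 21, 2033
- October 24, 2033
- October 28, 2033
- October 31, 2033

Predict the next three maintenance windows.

November 4, 2033; November 7, 2033; November 11, 2033

Gaps: 4, 3, 4, 3, 4, 3 days — not constant, but cyclic with period 2.
The events fall on every Monday and Friday.
The following Friday is November 4, 2033.
Next Monday: November 7, 2033.
The following Friday is November 11, 2033.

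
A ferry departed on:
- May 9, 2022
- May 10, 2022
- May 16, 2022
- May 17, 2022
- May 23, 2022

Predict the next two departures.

May 24, 2022; May 30, 2022

Gaps: 1, 6, 1, 6 days — not constant, but cyclic with period 2.
The events fall on every Monday and Tuesday.
The following Tuesday is May 24, 2022.
Next Monday: May 30, 2022.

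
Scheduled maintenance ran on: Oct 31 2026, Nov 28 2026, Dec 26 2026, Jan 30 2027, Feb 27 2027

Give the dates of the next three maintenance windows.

Every date is a Saturday; gaps 28, 28, 35, 28 days.
Each is the last Saturday of its month (at least one falls on the 29th or later, ruling out '4th Saturday').
March 2027 ends with Saturday Mar 27 2027.
April 2027 ends with Saturday Apr 24 2027.
May 2027 ends with Saturday May 29 2027.

Mar 27 2027, Apr 24 2027, May 29 2027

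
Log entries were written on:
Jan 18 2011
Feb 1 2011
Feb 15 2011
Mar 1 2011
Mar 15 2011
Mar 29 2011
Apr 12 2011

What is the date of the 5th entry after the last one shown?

Jun 21 2011

The spacing is 14, 14, 14, 14, 14, 14 days — always 14 days.
Apr 12 2011 + 14 days = Apr 26 2011.
Apr 26 2011 + 14 days = May 10 2011.
May 10 2011 + 14 days = May 24 2011.
May 24 2011 + 14 days = Jun 7 2011.
Jun 7 2011 + 14 days = Jun 21 2011.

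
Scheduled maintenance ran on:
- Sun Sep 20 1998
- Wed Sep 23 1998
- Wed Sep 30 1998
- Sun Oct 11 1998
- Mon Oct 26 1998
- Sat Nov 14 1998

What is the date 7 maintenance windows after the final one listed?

The spacing grows by 4 each time: 3, 7, 11, 15, 19 days.
Next gap: 23 days. Sat Nov 14 1998 + 23 days = Mon Dec 7 1998.
Next gap: 27 days. Mon Dec 7 1998 + 27 days = Sun Jan 3 1999.
Next gap: 31 days. Sun Jan 3 1999 + 31 days = Wed Feb 3 1999.
Next gap: 35 days. Wed Feb 3 1999 + 35 days = Wed Mar 10 1999.
Next gap: 39 days. Wed Mar 10 1999 + 39 days = Sun Apr 18 1999.
Next gap: 43 days. Sun Apr 18 1999 + 43 days = Mon May 31 1999.
Next gap: 47 days. Mon May 31 1999 + 47 days = Sat Jul 17 1999.

Sat Jul 17 1999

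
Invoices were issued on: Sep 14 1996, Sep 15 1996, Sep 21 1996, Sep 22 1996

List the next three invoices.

The gap pattern 1, 6, 1 repeats every 2 events.
These are the Saturdays and Sundays of each week.
Next Saturday: Sep 28 1996.
The following Sunday is Sep 29 1996.
The following Saturday is Oct 5 1996.

Sep 28 1996, Sep 29 1996, Oct 5 1996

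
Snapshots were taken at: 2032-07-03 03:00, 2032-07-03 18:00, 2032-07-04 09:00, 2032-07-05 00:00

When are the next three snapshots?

2032-07-05 15:00, 2032-07-06 06:00, 2032-07-06 21:00

The interval is a steady 15 hours (15, 15, 15).
2032-07-05 00:00 + 15 h = 2032-07-05 15:00.
2032-07-05 15:00 + 15 h = 2032-07-06 06:00.
2032-07-06 06:00 + 15 h = 2032-07-06 21:00.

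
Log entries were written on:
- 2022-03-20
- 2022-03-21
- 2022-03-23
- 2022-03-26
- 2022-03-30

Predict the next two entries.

The spacing grows by 1 each time: 1, 2, 3, 4 days.
Next gap: 5 days. 2022-03-30 + 5 days = 2022-04-04.
Next gap: 6 days. 2022-04-04 + 6 days = 2022-04-10.

2022-04-04, 2022-04-10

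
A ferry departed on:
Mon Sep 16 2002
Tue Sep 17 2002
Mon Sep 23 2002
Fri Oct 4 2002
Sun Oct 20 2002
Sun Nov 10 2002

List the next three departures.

Fri Dec 6 2002, Mon Jan 6 2003, Tue Feb 11 2003

Intervals are 1, 6, 11, 16, 21 days — an arithmetic progression with common difference 5.
Next gap: 26 days. Sun Nov 10 2002 + 26 days = Fri Dec 6 2002.
Next gap: 31 days. Fri Dec 6 2002 + 31 days = Mon Jan 6 2003.
Next gap: 36 days. Mon Jan 6 2003 + 36 days = Tue Feb 11 2003.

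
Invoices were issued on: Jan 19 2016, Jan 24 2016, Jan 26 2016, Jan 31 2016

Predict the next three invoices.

Gaps: 5, 2, 5 days — not constant, but cyclic with period 2.
The events fall on every Tuesday and Sunday.
Next Tuesday: Feb 2 2016.
Next Sunday: Feb 7 2016.
Next Tuesday: Feb 9 2016.

Feb 2 2016, Feb 7 2016, Feb 9 2016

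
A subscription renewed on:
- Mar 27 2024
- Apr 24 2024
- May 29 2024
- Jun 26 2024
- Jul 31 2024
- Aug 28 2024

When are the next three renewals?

All Wednesdays; the gaps (28, 35, 28, 35, 28) vary with month length.
This is the last Wednesday of each month.
Last Wednesday of September 2024: Sep 25 2024.
Last Wednesday of October 2024: Oct 30 2024.
Last Wednesday of November 2024: Nov 27 2024.

Sep 25 2024, Oct 30 2024, Nov 27 2024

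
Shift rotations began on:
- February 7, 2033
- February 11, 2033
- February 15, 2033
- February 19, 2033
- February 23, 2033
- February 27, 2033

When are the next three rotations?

March 3, 2033; March 7, 2033; March 11, 2033

Gaps between consecutive events: 4, 4, 4, 4, 4 days — a constant 4-day interval.
February 27, 2033 + 4 days = March 3, 2033.
March 3, 2033 + 4 days = March 7, 2033.
March 7, 2033 + 4 days = March 11, 2033.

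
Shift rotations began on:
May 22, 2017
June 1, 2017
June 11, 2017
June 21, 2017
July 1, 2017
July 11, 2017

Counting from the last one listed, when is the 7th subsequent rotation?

September 19, 2017

The spacing is 10, 10, 10, 10, 10 days — always 10 days.
July 11, 2017 + 10 days = July 21, 2017.
July 21, 2017 + 10 days = July 31, 2017.
July 31, 2017 + 10 days = August 10, 2017.
August 10, 2017 + 10 days = August 20, 2017.
August 20, 2017 + 10 days = August 30, 2017.
August 30, 2017 + 10 days = September 9, 2017.
September 9, 2017 + 10 days = September 19, 2017.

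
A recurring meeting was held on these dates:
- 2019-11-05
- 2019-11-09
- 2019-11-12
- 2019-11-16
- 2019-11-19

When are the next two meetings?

Gaps: 4, 3, 4, 3 days — not constant, but cyclic with period 2.
The events fall on every Tuesday and Saturday.
Next Saturday: 2019-11-23.
The following Tuesday is 2019-11-26.

2019-11-23, 2019-11-26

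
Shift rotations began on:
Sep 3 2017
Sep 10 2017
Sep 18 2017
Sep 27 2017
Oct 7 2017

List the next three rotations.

Oct 18 2017, Oct 30 2017, Nov 12 2017

Intervals are 7, 8, 9, 10 days — an arithmetic progression with common difference 1.
Next gap: 11 days. Oct 7 2017 + 11 days = Oct 18 2017.
Next gap: 12 days. Oct 18 2017 + 12 days = Oct 30 2017.
Next gap: 13 days. Oct 30 2017 + 13 days = Nov 12 2017.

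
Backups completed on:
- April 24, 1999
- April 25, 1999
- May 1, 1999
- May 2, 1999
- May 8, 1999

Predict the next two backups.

Gaps: 1, 6, 1, 6 days — not constant, but cyclic with period 2.
The events fall on every Saturday and Sunday.
Next Sunday: May 9, 1999.
The following Saturday is May 15, 1999.

May 9, 1999; May 15, 1999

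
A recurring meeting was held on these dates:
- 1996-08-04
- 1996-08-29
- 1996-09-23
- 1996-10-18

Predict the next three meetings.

Every event comes 25 days after the last (25, 25, 25).
1996-10-18 + 25 days = 1996-11-12.
1996-11-12 + 25 days = 1996-12-07.
1996-12-07 + 25 days = 1997-01-01.

1996-11-12, 1996-12-07, 1997-01-01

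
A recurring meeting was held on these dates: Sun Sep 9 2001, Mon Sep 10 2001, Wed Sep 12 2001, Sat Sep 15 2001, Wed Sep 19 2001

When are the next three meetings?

Mon Sep 24 2001, Sun Sep 30 2001, Sun Oct 7 2001

Intervals are 1, 2, 3, 4 days — an arithmetic progression with common difference 1.
Next gap: 5 days. Wed Sep 19 2001 + 5 days = Mon Sep 24 2001.
Next gap: 6 days. Mon Sep 24 2001 + 6 days = Sun Sep 30 2001.
Next gap: 7 days. Sun Sep 30 2001 + 7 days = Sun Oct 7 2001.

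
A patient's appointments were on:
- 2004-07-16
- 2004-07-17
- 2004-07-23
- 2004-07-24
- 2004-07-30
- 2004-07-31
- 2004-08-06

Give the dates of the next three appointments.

Every event lands on a Friday or Saturday (gaps cycle 1, 6, 1, 6, 1, 6).
So the schedule is: every Friday and Saturday.
The following Saturday is 2004-08-07.
The following Friday is 2004-08-13.
Next Saturday: 2004-08-14.

2004-08-07, 2004-08-13, 2004-08-14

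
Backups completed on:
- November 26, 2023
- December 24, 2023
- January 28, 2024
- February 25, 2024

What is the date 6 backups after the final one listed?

All dates are Sundays, 28, 35, 28 days apart.
Specifically, the 4th Sunday of each month.
March 2024 — 4th Sunday is March 24, 2024.
4th Sunday of April 2024: April 28, 2024.
May 2024 — 4th Sunday is May 26, 2024.
4th Sunday of June 2024: June 23, 2024.
July 2024 — 4th Sunday is July 28, 2024.
4th Sunday of August 2024: August 25, 2024.

August 25, 2024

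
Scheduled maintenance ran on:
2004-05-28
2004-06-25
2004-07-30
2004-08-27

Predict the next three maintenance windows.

Every date is a Friday; gaps 28, 35, 28 days.
Each is the last Friday of its month (at least one falls on the 29th or later, ruling out '4th Friday').
September 2004 ends with Friday 2004-09-24.
October 2004 ends with Friday 2004-10-29.
Last Friday of November 2004: 2004-11-26.

2004-09-24, 2004-10-29, 2004-11-26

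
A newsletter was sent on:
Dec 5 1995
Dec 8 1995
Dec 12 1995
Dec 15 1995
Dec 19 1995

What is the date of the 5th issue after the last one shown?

Gaps: 3, 4, 3, 4 days — not constant, but cyclic with period 2.
The events fall on every Tuesday and Friday.
The following Friday is Dec 22 1995.
The following Tuesday is Dec 26 1995.
The following Friday is Dec 29 1995.
Next Tuesday: Jan 2 1996.
The following Friday is Jan 5 1996.

Jan 5 1996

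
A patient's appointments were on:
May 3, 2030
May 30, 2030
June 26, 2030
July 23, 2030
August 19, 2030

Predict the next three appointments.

September 15, 2030; October 12, 2030; November 8, 2030

Gaps between consecutive events: 27, 27, 27, 27 days — a constant 27-day interval.
August 19, 2030 + 27 days = September 15, 2030.
September 15, 2030 + 27 days = October 12, 2030.
October 12, 2030 + 27 days = November 8, 2030.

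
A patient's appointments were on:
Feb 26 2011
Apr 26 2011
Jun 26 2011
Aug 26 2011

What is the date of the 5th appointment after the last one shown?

Jun 26 2012

The day-of-month is always 26 (59, 61, 61 days between events).
So this recurs on the 26th of every 2 months.
Next: October 2011 → Oct 26 2011.
December 2011: Dec 26 2011.
February 2012: Feb 26 2012.
April 2012: Apr 26 2012.
June 2012: Jun 26 2012.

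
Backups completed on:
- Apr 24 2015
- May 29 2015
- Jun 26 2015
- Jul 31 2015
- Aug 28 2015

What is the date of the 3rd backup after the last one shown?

Nov 27 2015

These are Fridays with 35, 28, 35, 28-day gaps.
Each is the final Friday of its month — May 29 2015 is past the 28th, so '4th Friday' doesn't fit.
Last Friday of September 2015: Sep 25 2015.
Last Friday of October 2015: Oct 30 2015.
Last Friday of November 2015: Nov 27 2015.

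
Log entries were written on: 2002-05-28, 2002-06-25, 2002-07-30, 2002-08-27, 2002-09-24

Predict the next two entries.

2002-10-29, 2002-11-26

These are Tuesdays with 28, 35, 28, 28-day gaps.
Each is the final Tuesday of its month — 2002-07-30 is past the 28th, so '4th Tuesday' doesn't fit.
October 2002 ends with Tuesday 2002-10-29.
Last Tuesday of November 2002: 2002-11-26.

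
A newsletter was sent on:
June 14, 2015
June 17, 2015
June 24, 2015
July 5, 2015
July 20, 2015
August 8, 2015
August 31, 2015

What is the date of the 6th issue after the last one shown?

Gaps: 3, 7, 11, 15, 19, 23 days — each gap is 4 larger than the previous one.
Next gap: 27 days. August 31, 2015 + 27 days = September 27, 2015.
Next gap: 31 days. September 27, 2015 + 31 days = October 28, 2015.
Next gap: 35 days. October 28, 2015 + 35 days = December 2, 2015.
Next gap: 39 days. December 2, 2015 + 39 days = January 10, 2016.
Next gap: 43 days. January 10, 2016 + 43 days = February 22, 2016.
Next gap: 47 days. February 22, 2016 + 47 days = April 9, 2016.

April 9, 2016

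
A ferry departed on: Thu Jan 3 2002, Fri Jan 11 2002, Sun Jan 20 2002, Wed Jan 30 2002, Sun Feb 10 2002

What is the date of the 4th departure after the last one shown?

Fri Apr 5 2002

Gaps: 8, 9, 10, 11 days — each gap is 1 larger than the previous one.
Next gap: 12 days. Sun Feb 10 2002 + 12 days = Fri Feb 22 2002.
Next gap: 13 days. Fri Feb 22 2002 + 13 days = Thu Mar 7 2002.
Next gap: 14 days. Thu Mar 7 2002 + 14 days = Thu Mar 21 2002.
Next gap: 15 days. Thu Mar 21 2002 + 15 days = Fri Apr 5 2002.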